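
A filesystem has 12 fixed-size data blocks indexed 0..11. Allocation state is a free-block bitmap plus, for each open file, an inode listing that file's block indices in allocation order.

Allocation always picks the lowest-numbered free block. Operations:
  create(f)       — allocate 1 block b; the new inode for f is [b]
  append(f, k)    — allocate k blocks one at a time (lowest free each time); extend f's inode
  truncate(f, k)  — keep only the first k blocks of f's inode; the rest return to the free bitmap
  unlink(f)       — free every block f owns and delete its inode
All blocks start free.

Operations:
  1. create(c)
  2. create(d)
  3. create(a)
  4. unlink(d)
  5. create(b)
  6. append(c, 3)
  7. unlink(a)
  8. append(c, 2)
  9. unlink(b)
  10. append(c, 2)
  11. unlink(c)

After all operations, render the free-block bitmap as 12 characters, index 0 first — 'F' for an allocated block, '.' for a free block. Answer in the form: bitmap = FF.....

bitmap = ............

  1. create(c)  ⇒  F...........  {c→[0]}
  2. create(d)  ⇒  FF..........  {c→[0]; d→[1]}
  3. create(a)  ⇒  FFF.........  {a→[2]; c→[0]; d→[1]}
  4. unlink(d)  ⇒  F.F.........  {a→[2]; c→[0]}
  5. create(b)  ⇒  FFF.........  {a→[2]; b→[1]; c→[0]}
  6. append(c, 3)  ⇒  FFFFFF......  {a→[2]; b→[1]; c→[0, 3, 4, 5]}
  7. unlink(a)  ⇒  FF.FFF......  {b→[1]; c→[0, 3, 4, 5]}
  8. append(c, 2)  ⇒  FFFFFFF.....  {b→[1]; c→[0, 3, 4, 5, 2, 6]}
  9. unlink(b)  ⇒  F.FFFFF.....  {c→[0, 3, 4, 5, 2, 6]}
  10. append(c, 2)  ⇒  FFFFFFFF....  {c→[0, 3, 4, 5, 2, 6, 1, 7]}
  11. unlink(c)  ⇒  ............  {}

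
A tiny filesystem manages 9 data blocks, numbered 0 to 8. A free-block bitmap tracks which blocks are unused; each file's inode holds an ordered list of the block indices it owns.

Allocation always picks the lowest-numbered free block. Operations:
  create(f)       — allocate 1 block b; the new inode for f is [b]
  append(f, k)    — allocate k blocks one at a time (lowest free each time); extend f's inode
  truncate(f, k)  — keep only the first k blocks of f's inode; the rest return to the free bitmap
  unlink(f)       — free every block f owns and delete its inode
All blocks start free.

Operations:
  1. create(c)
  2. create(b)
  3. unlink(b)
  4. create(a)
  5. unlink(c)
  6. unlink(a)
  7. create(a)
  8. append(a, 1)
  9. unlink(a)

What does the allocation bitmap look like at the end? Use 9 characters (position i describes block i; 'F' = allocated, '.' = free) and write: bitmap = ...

bitmap = .........

[1] create(c) — c=0 (map F........)
[2] create(b) — b=1 c=0 (map FF.......)
[3] unlink(b) — c=0 (map F........)
[4] create(a) — a=1 c=0 (map FF.......)
[5] unlink(c) — a=1 (map .F.......)
[6] unlink(a) —  (map .........)
[7] create(a) — a=0 (map F........)
[8] append(a, 1) — a=0,1 (map FF.......)
[9] unlink(a) —  (map .........)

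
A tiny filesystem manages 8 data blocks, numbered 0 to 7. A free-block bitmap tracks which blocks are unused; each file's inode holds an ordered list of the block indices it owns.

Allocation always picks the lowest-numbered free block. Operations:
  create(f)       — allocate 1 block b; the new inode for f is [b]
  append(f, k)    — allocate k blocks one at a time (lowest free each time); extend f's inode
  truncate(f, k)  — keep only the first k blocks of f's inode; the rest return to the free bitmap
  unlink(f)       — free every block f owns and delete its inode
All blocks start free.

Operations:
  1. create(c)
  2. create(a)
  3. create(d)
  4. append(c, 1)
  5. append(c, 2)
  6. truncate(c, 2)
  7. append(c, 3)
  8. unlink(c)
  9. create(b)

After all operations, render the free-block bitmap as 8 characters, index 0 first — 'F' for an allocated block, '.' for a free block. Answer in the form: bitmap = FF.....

after create(c) → c:[0]  free=[F.......]
after create(a) → a:[1], c:[0]  free=[FF......]
after create(d) → a:[1], c:[0], d:[2]  free=[FFF.....]
after append(c, 1) → a:[1], c:[0, 3], d:[2]  free=[FFFF....]
after append(c, 2) → a:[1], c:[0, 3, 4, 5], d:[2]  free=[FFFFFF..]
after truncate(c, 2) → a:[1], c:[0, 3], d:[2]  free=[FFFF....]
after append(c, 3) → a:[1], c:[0, 3, 4, 5, 6], d:[2]  free=[FFFFFFF.]
after unlink(c) → a:[1], d:[2]  free=[.FF.....]
after create(b) → a:[1], b:[0], d:[2]  free=[FFF.....]

bitmap = FFF.....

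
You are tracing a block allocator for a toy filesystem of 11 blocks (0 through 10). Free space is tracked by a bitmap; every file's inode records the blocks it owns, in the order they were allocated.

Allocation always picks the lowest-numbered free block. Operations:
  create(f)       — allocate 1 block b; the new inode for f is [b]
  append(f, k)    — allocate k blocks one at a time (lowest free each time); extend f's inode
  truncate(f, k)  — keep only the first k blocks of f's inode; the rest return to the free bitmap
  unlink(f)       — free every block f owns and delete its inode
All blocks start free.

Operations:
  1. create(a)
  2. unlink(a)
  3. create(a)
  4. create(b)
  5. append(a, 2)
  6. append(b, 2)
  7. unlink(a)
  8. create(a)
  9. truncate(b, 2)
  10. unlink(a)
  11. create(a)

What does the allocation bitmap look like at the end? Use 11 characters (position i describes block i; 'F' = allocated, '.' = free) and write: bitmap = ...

  1. create(a)  ⇒  F..........  {a→[0]}
  2. unlink(a)  ⇒  ...........  {}
  3. create(a)  ⇒  F..........  {a→[0]}
  4. create(b)  ⇒  FF.........  {a→[0]; b→[1]}
  5. append(a, 2)  ⇒  FFFF.......  {a→[0, 2, 3]; b→[1]}
  6. append(b, 2)  ⇒  FFFFFF.....  {a→[0, 2, 3]; b→[1, 4, 5]}
  7. unlink(a)  ⇒  .F..FF.....  {b→[1, 4, 5]}
  8. create(a)  ⇒  FF..FF.....  {a→[0]; b→[1, 4, 5]}
  9. truncate(b, 2)  ⇒  FF..F......  {a→[0]; b→[1, 4]}
  10. unlink(a)  ⇒  .F..F......  {b→[1, 4]}
  11. create(a)  ⇒  FF..F......  {a→[0]; b→[1, 4]}

bitmap = FF..F......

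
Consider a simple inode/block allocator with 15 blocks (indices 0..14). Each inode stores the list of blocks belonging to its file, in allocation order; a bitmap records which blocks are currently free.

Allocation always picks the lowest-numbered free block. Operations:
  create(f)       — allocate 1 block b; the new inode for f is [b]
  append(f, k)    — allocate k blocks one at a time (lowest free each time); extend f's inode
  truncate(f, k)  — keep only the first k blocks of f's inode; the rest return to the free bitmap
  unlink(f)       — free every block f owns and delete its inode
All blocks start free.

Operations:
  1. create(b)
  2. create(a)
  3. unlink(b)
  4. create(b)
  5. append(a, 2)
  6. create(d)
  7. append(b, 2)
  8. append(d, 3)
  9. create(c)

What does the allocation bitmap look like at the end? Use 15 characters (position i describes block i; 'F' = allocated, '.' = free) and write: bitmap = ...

bitmap = FFFFFFFFFFF....

create(b): bitmap=F.............. | b=[0]
create(a): bitmap=FF............. | a=[1] b=[0]
unlink(b): bitmap=.F............. | a=[1]
create(b): bitmap=FF............. | a=[1] b=[0]
append(a, 2): bitmap=FFFF........... | a=[1, 2, 3] b=[0]
create(d): bitmap=FFFFF.......... | a=[1, 2, 3] b=[0] d=[4]
append(b, 2): bitmap=FFFFFFF........ | a=[1, 2, 3] b=[0, 5, 6] d=[4]
append(d, 3): bitmap=FFFFFFFFFF..... | a=[1, 2, 3] b=[0, 5, 6] d=[4, 7, 8, 9]
create(c): bitmap=FFFFFFFFFFF.... | a=[1, 2, 3] b=[0, 5, 6] c=[10] d=[4, 7, 8, 9]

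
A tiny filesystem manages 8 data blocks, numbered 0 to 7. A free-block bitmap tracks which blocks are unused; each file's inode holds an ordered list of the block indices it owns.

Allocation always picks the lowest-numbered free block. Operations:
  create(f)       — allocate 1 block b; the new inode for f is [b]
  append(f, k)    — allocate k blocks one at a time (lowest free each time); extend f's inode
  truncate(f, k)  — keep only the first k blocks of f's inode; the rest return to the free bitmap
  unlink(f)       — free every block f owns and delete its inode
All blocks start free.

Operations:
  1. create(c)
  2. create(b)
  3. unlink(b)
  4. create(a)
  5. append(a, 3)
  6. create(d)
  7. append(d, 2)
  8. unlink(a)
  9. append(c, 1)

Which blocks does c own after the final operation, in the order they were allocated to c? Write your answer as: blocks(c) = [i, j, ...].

create(c): bitmap=F....... | c=[0]
create(b): bitmap=FF...... | b=[1] c=[0]
unlink(b): bitmap=F....... | c=[0]
create(a): bitmap=FF...... | a=[1] c=[0]
append(a, 3): bitmap=FFFFF... | a=[1, 2, 3, 4] c=[0]
create(d): bitmap=FFFFFF.. | a=[1, 2, 3, 4] c=[0] d=[5]
append(d, 2): bitmap=FFFFFFFF | a=[1, 2, 3, 4] c=[0] d=[5, 6, 7]
unlink(a): bitmap=F....FFF | c=[0] d=[5, 6, 7]
append(c, 1): bitmap=FF...FFF | c=[0, 1] d=[5, 6, 7]

blocks(c) = [0, 1]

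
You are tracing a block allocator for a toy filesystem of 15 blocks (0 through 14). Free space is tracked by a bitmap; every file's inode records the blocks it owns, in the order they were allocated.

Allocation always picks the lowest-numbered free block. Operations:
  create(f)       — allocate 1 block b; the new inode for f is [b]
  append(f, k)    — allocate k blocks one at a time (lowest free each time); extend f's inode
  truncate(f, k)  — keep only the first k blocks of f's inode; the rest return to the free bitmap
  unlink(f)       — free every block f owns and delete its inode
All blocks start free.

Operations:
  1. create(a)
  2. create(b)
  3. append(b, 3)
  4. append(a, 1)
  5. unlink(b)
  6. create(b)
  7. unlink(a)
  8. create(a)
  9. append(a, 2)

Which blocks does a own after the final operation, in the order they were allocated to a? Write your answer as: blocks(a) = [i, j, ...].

  1. create(a)  ⇒  F..............  {a→[0]}
  2. create(b)  ⇒  FF.............  {a→[0]; b→[1]}
  3. append(b, 3)  ⇒  FFFFF..........  {a→[0]; b→[1, 2, 3, 4]}
  4. append(a, 1)  ⇒  FFFFFF.........  {a→[0, 5]; b→[1, 2, 3, 4]}
  5. unlink(b)  ⇒  F....F.........  {a→[0, 5]}
  6. create(b)  ⇒  FF...F.........  {a→[0, 5]; b→[1]}
  7. unlink(a)  ⇒  .F.............  {b→[1]}
  8. create(a)  ⇒  FF.............  {a→[0]; b→[1]}
  9. append(a, 2)  ⇒  FFFF...........  {a→[0, 2, 3]; b→[1]}

blocks(a) = [0, 2, 3]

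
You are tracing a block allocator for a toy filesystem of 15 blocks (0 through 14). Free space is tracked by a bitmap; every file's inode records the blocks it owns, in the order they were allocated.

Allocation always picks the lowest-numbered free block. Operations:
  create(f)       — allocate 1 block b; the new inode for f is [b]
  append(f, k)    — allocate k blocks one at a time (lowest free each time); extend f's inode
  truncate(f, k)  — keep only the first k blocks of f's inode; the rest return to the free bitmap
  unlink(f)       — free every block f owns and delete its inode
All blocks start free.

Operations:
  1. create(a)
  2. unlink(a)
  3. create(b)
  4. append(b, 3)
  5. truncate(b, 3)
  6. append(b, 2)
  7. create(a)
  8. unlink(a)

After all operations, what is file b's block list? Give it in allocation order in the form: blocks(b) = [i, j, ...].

blocks(b) = [0, 1, 2, 3, 4]

[1] create(a) — a=0 (map F..............)
[2] unlink(a) —  (map ...............)
[3] create(b) — b=0 (map F..............)
[4] append(b, 3) — b=0,1,2,3 (map FFFF...........)
[5] truncate(b, 3) — b=0,1,2 (map FFF............)
[6] append(b, 2) — b=0,1,2,3,4 (map FFFFF..........)
[7] create(a) — a=5 b=0,1,2,3,4 (map FFFFFF.........)
[8] unlink(a) — b=0,1,2,3,4 (map FFFFF..........)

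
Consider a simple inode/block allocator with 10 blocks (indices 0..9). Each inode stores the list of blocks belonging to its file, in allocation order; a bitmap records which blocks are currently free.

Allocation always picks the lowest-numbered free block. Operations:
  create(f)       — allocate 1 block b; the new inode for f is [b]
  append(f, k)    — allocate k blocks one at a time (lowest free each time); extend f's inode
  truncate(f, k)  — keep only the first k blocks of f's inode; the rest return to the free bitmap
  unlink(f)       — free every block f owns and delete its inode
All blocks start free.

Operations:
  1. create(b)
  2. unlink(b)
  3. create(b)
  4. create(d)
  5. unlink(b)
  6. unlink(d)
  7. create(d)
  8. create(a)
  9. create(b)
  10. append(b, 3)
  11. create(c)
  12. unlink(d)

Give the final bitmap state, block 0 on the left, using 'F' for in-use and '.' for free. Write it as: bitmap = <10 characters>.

bitmap = .FFFFFF...

after create(b) → b:[0]  free=[F.........]
after unlink(b) →   free=[..........]
after create(b) → b:[0]  free=[F.........]
after create(d) → b:[0], d:[1]  free=[FF........]
after unlink(b) → d:[1]  free=[.F........]
after unlink(d) →   free=[..........]
after create(d) → d:[0]  free=[F.........]
after create(a) → a:[1], d:[0]  free=[FF........]
after create(b) → a:[1], b:[2], d:[0]  free=[FFF.......]
after append(b, 3) → a:[1], b:[2, 3, 4, 5], d:[0]  free=[FFFFFF....]
after create(c) → a:[1], b:[2, 3, 4, 5], c:[6], d:[0]  free=[FFFFFFF...]
after unlink(d) → a:[1], b:[2, 3, 4, 5], c:[6]  free=[.FFFFFF...]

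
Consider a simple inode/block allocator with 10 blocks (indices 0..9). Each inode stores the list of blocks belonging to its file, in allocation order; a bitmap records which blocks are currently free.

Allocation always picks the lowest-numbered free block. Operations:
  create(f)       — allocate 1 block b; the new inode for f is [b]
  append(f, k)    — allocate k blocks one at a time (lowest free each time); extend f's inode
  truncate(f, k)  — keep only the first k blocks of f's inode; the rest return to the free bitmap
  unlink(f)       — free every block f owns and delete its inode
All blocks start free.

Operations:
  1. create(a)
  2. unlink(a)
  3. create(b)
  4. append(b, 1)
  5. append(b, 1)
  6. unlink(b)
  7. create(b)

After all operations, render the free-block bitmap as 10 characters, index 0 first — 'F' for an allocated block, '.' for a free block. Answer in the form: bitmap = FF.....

bitmap = F.........

[1] create(a) — a=0 (map F.........)
[2] unlink(a) —  (map ..........)
[3] create(b) — b=0 (map F.........)
[4] append(b, 1) — b=0,1 (map FF........)
[5] append(b, 1) — b=0,1,2 (map FFF.......)
[6] unlink(b) —  (map ..........)
[7] create(b) — b=0 (map F.........)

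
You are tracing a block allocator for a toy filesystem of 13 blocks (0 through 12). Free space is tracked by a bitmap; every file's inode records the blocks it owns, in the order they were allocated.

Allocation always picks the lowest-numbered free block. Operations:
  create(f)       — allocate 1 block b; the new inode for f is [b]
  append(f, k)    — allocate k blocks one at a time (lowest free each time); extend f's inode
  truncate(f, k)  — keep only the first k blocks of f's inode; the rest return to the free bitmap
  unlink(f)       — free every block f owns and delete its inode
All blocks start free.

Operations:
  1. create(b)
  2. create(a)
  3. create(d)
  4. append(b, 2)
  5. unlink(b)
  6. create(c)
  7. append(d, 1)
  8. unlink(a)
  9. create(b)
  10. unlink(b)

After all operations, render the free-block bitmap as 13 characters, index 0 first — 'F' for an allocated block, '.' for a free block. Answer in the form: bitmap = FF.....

after create(b) → b:[0]  free=[F............]
after create(a) → a:[1], b:[0]  free=[FF...........]
after create(d) → a:[1], b:[0], d:[2]  free=[FFF..........]
after append(b, 2) → a:[1], b:[0, 3, 4], d:[2]  free=[FFFFF........]
after unlink(b) → a:[1], d:[2]  free=[.FF..........]
after create(c) → a:[1], c:[0], d:[2]  free=[FFF..........]
after append(d, 1) → a:[1], c:[0], d:[2, 3]  free=[FFFF.........]
after unlink(a) → c:[0], d:[2, 3]  free=[F.FF.........]
after create(b) → b:[1], c:[0], d:[2, 3]  free=[FFFF.........]
after unlink(b) → c:[0], d:[2, 3]  free=[F.FF.........]

bitmap = F.FF.........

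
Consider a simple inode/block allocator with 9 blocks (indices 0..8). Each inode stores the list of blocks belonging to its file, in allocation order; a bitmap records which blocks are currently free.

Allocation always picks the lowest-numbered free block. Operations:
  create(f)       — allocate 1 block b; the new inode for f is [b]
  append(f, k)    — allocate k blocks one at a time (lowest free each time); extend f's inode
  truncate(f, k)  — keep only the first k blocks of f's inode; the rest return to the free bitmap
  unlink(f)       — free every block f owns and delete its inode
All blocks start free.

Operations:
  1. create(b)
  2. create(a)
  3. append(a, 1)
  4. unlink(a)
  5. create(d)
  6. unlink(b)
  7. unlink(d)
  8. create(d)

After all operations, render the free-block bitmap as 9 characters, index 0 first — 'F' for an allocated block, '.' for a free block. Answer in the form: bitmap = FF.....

  1. create(b)  ⇒  F........  {b→[0]}
  2. create(a)  ⇒  FF.......  {a→[1]; b→[0]}
  3. append(a, 1)  ⇒  FFF......  {a→[1, 2]; b→[0]}
  4. unlink(a)  ⇒  F........  {b→[0]}
  5. create(d)  ⇒  FF.......  {b→[0]; d→[1]}
  6. unlink(b)  ⇒  .F.......  {d→[1]}
  7. unlink(d)  ⇒  .........  {}
  8. create(d)  ⇒  F........  {d→[0]}

bitmap = F........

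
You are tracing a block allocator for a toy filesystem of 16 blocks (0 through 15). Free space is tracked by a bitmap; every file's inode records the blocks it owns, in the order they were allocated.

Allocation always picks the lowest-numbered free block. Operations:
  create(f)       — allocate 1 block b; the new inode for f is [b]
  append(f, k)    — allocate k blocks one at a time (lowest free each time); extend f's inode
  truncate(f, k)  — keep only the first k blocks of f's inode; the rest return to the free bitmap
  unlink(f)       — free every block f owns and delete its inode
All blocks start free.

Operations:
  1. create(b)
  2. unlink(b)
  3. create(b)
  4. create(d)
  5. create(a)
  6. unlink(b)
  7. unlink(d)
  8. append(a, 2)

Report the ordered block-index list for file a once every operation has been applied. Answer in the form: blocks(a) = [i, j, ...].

  1. create(b)  ⇒  F...............  {b→[0]}
  2. unlink(b)  ⇒  ................  {}
  3. create(b)  ⇒  F...............  {b→[0]}
  4. create(d)  ⇒  FF..............  {b→[0]; d→[1]}
  5. create(a)  ⇒  FFF.............  {a→[2]; b→[0]; d→[1]}
  6. unlink(b)  ⇒  .FF.............  {a→[2]; d→[1]}
  7. unlink(d)  ⇒  ..F.............  {a→[2]}
  8. append(a, 2)  ⇒  FFF.............  {a→[2, 0, 1]}

blocks(a) = [2, 0, 1]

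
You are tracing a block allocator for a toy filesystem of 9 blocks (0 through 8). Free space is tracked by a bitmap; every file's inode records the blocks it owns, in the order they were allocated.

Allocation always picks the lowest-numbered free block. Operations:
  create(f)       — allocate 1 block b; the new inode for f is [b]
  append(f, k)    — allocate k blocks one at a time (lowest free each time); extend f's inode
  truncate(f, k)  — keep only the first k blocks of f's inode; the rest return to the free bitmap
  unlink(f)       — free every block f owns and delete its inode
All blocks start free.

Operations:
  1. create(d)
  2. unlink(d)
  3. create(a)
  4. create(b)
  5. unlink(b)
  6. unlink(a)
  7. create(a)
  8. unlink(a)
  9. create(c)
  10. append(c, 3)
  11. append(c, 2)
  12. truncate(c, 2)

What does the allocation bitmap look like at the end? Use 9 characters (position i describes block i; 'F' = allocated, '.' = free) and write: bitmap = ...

bitmap = FF.......

after create(d) → d:[0]  free=[F........]
after unlink(d) →   free=[.........]
after create(a) → a:[0]  free=[F........]
after create(b) → a:[0], b:[1]  free=[FF.......]
after unlink(b) → a:[0]  free=[F........]
after unlink(a) →   free=[.........]
after create(a) → a:[0]  free=[F........]
after unlink(a) →   free=[.........]
after create(c) → c:[0]  free=[F........]
after append(c, 3) → c:[0, 1, 2, 3]  free=[FFFF.....]
after append(c, 2) → c:[0, 1, 2, 3, 4, 5]  free=[FFFFFF...]
after truncate(c, 2) → c:[0, 1]  free=[FF.......]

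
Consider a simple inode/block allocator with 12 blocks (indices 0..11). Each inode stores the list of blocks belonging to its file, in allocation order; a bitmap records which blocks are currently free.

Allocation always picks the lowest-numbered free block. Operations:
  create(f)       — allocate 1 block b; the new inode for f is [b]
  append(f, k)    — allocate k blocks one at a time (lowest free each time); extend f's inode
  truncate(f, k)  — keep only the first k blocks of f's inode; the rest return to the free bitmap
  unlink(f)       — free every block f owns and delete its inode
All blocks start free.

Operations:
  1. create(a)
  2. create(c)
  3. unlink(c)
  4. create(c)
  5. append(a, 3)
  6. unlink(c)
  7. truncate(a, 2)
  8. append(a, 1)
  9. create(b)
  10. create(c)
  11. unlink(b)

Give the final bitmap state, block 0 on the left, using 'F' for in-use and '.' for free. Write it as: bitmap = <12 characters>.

after create(a) → a:[0]  free=[F...........]
after create(c) → a:[0], c:[1]  free=[FF..........]
after unlink(c) → a:[0]  free=[F...........]
after create(c) → a:[0], c:[1]  free=[FF..........]
after append(a, 3) → a:[0, 2, 3, 4], c:[1]  free=[FFFFF.......]
after unlink(c) → a:[0, 2, 3, 4]  free=[F.FFF.......]
after truncate(a, 2) → a:[0, 2]  free=[F.F.........]
after append(a, 1) → a:[0, 2, 1]  free=[FFF.........]
after create(b) → a:[0, 2, 1], b:[3]  free=[FFFF........]
after create(c) → a:[0, 2, 1], b:[3], c:[4]  free=[FFFFF.......]
after unlink(b) → a:[0, 2, 1], c:[4]  free=[FFF.F.......]

bitmap = FFF.F.......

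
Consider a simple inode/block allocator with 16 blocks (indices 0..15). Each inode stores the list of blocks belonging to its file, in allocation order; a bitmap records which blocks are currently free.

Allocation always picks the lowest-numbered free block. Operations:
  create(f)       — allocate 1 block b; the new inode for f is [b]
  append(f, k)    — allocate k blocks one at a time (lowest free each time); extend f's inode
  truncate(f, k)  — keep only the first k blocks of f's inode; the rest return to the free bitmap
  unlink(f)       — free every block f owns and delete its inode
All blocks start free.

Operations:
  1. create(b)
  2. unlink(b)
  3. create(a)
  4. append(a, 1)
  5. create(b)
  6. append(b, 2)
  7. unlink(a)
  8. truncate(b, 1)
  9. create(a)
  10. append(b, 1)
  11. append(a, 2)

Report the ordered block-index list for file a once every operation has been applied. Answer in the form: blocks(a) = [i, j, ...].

blocks(a) = [0, 3, 4]

  1. create(b)  ⇒  F...............  {b→[0]}
  2. unlink(b)  ⇒  ................  {}
  3. create(a)  ⇒  F...............  {a→[0]}
  4. append(a, 1)  ⇒  FF..............  {a→[0, 1]}
  5. create(b)  ⇒  FFF.............  {a→[0, 1]; b→[2]}
  6. append(b, 2)  ⇒  FFFFF...........  {a→[0, 1]; b→[2, 3, 4]}
  7. unlink(a)  ⇒  ..FFF...........  {b→[2, 3, 4]}
  8. truncate(b, 1)  ⇒  ..F.............  {b→[2]}
  9. create(a)  ⇒  F.F.............  {a→[0]; b→[2]}
  10. append(b, 1)  ⇒  FFF.............  {a→[0]; b→[2, 1]}
  11. append(a, 2)  ⇒  FFFFF...........  {a→[0, 3, 4]; b→[2, 1]}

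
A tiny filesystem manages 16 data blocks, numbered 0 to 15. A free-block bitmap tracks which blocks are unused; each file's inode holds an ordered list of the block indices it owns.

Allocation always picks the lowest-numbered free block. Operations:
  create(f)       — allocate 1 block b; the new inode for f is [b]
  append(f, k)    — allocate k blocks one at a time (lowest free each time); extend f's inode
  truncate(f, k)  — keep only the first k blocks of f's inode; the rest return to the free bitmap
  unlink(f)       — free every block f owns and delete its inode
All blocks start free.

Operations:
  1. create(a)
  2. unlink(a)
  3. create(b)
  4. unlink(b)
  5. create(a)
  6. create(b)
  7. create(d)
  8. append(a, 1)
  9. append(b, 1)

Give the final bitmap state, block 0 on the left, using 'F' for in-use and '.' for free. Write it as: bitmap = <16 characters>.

after create(a) → a:[0]  free=[F...............]
after unlink(a) →   free=[................]
after create(b) → b:[0]  free=[F...............]
after unlink(b) →   free=[................]
after create(a) → a:[0]  free=[F...............]
after create(b) → a:[0], b:[1]  free=[FF..............]
after create(d) → a:[0], b:[1], d:[2]  free=[FFF.............]
after append(a, 1) → a:[0, 3], b:[1], d:[2]  free=[FFFF............]
after append(b, 1) → a:[0, 3], b:[1, 4], d:[2]  free=[FFFFF...........]

bitmap = FFFFF...........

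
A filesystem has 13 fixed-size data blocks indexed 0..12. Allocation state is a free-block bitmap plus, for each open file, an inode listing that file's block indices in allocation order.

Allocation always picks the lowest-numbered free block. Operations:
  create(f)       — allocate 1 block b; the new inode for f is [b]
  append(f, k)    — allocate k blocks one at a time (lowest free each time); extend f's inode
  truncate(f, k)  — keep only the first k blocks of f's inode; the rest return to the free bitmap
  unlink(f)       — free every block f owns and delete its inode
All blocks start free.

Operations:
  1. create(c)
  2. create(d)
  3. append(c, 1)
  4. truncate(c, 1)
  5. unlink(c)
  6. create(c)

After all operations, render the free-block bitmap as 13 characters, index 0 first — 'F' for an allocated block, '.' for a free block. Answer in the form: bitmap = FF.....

bitmap = FF...........

after create(c) → c:[0]  free=[F............]
after create(d) → c:[0], d:[1]  free=[FF...........]
after append(c, 1) → c:[0, 2], d:[1]  free=[FFF..........]
after truncate(c, 1) → c:[0], d:[1]  free=[FF...........]
after unlink(c) → d:[1]  free=[.F...........]
after create(c) → c:[0], d:[1]  free=[FF...........]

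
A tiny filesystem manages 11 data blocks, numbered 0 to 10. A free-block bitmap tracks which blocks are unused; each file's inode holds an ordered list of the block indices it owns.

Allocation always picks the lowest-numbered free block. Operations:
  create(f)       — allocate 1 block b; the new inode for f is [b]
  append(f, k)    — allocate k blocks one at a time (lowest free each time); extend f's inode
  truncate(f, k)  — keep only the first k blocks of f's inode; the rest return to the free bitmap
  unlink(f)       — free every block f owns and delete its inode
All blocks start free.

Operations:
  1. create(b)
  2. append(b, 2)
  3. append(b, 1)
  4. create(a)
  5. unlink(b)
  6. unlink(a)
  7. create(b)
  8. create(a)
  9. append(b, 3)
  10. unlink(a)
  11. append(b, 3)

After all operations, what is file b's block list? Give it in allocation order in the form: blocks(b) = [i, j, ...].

after create(b) → b:[0]  free=[F..........]
after append(b, 2) → b:[0, 1, 2]  free=[FFF........]
after append(b, 1) → b:[0, 1, 2, 3]  free=[FFFF.......]
after create(a) → a:[4], b:[0, 1, 2, 3]  free=[FFFFF......]
after unlink(b) → a:[4]  free=[....F......]
after unlink(a) →   free=[...........]
after create(b) → b:[0]  free=[F..........]
after create(a) → a:[1], b:[0]  free=[FF.........]
after append(b, 3) → a:[1], b:[0, 2, 3, 4]  free=[FFFFF......]
after unlink(a) → b:[0, 2, 3, 4]  free=[F.FFF......]
after append(b, 3) → b:[0, 2, 3, 4, 1, 5, 6]  free=[FFFFFFF....]

blocks(b) = [0, 2, 3, 4, 1, 5, 6]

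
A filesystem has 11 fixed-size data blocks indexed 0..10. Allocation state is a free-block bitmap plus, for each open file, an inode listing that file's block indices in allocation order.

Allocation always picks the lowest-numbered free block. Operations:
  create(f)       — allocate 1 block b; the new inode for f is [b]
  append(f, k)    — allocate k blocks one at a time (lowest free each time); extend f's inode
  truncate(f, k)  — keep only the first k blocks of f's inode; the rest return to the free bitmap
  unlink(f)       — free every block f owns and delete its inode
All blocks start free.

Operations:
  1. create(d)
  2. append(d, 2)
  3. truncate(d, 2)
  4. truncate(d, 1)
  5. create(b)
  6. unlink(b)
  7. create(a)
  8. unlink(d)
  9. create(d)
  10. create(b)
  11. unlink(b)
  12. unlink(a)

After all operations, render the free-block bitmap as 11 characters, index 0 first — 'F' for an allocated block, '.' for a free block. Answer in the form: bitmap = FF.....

  1. create(d)  ⇒  F..........  {d→[0]}
  2. append(d, 2)  ⇒  FFF........  {d→[0, 1, 2]}
  3. truncate(d, 2)  ⇒  FF.........  {d→[0, 1]}
  4. truncate(d, 1)  ⇒  F..........  {d→[0]}
  5. create(b)  ⇒  FF.........  {b→[1]; d→[0]}
  6. unlink(b)  ⇒  F..........  {d→[0]}
  7. create(a)  ⇒  FF.........  {a→[1]; d→[0]}
  8. unlink(d)  ⇒  .F.........  {a→[1]}
  9. create(d)  ⇒  FF.........  {a→[1]; d→[0]}
  10. create(b)  ⇒  FFF........  {a→[1]; b→[2]; d→[0]}
  11. unlink(b)  ⇒  FF.........  {a→[1]; d→[0]}
  12. unlink(a)  ⇒  F..........  {d→[0]}

bitmap = F..........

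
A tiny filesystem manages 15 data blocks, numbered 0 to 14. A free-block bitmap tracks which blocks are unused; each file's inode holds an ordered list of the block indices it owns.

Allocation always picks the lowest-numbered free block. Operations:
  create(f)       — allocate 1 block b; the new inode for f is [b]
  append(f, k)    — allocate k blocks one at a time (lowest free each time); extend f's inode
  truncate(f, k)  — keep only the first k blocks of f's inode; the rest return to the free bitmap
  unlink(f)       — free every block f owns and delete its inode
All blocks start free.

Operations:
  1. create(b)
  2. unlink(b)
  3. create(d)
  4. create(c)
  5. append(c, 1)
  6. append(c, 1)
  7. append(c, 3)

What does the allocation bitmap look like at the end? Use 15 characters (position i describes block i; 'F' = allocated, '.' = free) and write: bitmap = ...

bitmap = FFFFFFF........

after create(b) → b:[0]  free=[F..............]
after unlink(b) →   free=[...............]
after create(d) → d:[0]  free=[F..............]
after create(c) → c:[1], d:[0]  free=[FF.............]
after append(c, 1) → c:[1, 2], d:[0]  free=[FFF............]
after append(c, 1) → c:[1, 2, 3], d:[0]  free=[FFFF...........]
after append(c, 3) → c:[1, 2, 3, 4, 5, 6], d:[0]  free=[FFFFFFF........]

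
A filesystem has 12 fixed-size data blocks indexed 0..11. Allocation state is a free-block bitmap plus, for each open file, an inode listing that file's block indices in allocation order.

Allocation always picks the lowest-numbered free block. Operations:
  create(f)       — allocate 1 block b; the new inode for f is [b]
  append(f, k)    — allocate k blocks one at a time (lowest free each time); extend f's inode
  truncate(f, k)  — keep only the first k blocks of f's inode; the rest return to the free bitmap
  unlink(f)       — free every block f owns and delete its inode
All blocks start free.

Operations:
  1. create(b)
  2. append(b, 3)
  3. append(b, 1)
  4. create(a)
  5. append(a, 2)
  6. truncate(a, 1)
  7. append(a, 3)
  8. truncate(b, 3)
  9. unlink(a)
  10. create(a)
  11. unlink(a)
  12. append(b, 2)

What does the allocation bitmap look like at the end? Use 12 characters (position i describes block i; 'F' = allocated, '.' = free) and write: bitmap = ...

  1. create(b)  ⇒  F...........  {b→[0]}
  2. append(b, 3)  ⇒  FFFF........  {b→[0, 1, 2, 3]}
  3. append(b, 1)  ⇒  FFFFF.......  {b→[0, 1, 2, 3, 4]}
  4. create(a)  ⇒  FFFFFF......  {a→[5]; b→[0, 1, 2, 3, 4]}
  5. append(a, 2)  ⇒  FFFFFFFF....  {a→[5, 6, 7]; b→[0, 1, 2, 3, 4]}
  6. truncate(a, 1)  ⇒  FFFFFF......  {a→[5]; b→[0, 1, 2, 3, 4]}
  7. append(a, 3)  ⇒  FFFFFFFFF...  {a→[5, 6, 7, 8]; b→[0, 1, 2, 3, 4]}
  8. truncate(b, 3)  ⇒  FFF..FFFF...  {a→[5, 6, 7, 8]; b→[0, 1, 2]}
  9. unlink(a)  ⇒  FFF.........  {b→[0, 1, 2]}
  10. create(a)  ⇒  FFFF........  {a→[3]; b→[0, 1, 2]}
  11. unlink(a)  ⇒  FFF.........  {b→[0, 1, 2]}
  12. append(b, 2)  ⇒  FFFFF.......  {b→[0, 1, 2, 3, 4]}

bitmap = FFFFF.......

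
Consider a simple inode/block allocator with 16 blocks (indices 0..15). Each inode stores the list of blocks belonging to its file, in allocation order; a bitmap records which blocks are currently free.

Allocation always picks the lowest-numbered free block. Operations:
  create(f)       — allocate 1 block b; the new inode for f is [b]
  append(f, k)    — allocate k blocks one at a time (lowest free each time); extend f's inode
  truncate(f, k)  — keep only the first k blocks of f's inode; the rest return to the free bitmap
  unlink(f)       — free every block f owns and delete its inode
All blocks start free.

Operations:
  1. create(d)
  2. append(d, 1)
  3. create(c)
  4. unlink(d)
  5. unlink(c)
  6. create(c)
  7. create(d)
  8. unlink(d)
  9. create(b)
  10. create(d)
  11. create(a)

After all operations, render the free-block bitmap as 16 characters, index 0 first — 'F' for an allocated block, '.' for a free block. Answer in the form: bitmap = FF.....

after create(d) → d:[0]  free=[F...............]
after append(d, 1) → d:[0, 1]  free=[FF..............]
after create(c) → c:[2], d:[0, 1]  free=[FFF.............]
after unlink(d) → c:[2]  free=[..F.............]
after unlink(c) →   free=[................]
after create(c) → c:[0]  free=[F...............]
after create(d) → c:[0], d:[1]  free=[FF..............]
after unlink(d) → c:[0]  free=[F...............]
after create(b) → b:[1], c:[0]  free=[FF..............]
after create(d) → b:[1], c:[0], d:[2]  free=[FFF.............]
after create(a) → a:[3], b:[1], c:[0], d:[2]  free=[FFFF............]

bitmap = FFFF............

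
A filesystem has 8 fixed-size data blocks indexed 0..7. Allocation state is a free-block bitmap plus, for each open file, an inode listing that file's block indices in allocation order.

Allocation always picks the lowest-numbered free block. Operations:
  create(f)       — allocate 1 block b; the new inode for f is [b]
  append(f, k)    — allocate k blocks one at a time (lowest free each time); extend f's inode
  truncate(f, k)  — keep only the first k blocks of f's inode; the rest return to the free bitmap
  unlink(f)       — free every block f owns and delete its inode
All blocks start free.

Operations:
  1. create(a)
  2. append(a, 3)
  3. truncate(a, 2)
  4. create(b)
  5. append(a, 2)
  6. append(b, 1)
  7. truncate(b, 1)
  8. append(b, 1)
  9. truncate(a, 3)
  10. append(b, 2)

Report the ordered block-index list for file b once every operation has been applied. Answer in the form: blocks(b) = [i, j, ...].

blocks(b) = [2, 5, 4, 6]

create(a): bitmap=F....... | a=[0]
append(a, 3): bitmap=FFFF.... | a=[0, 1, 2, 3]
truncate(a, 2): bitmap=FF...... | a=[0, 1]
create(b): bitmap=FFF..... | a=[0, 1] b=[2]
append(a, 2): bitmap=FFFFF... | a=[0, 1, 3, 4] b=[2]
append(b, 1): bitmap=FFFFFF.. | a=[0, 1, 3, 4] b=[2, 5]
truncate(b, 1): bitmap=FFFFF... | a=[0, 1, 3, 4] b=[2]
append(b, 1): bitmap=FFFFFF.. | a=[0, 1, 3, 4] b=[2, 5]
truncate(a, 3): bitmap=FFFF.F.. | a=[0, 1, 3] b=[2, 5]
append(b, 2): bitmap=FFFFFFF. | a=[0, 1, 3] b=[2, 5, 4, 6]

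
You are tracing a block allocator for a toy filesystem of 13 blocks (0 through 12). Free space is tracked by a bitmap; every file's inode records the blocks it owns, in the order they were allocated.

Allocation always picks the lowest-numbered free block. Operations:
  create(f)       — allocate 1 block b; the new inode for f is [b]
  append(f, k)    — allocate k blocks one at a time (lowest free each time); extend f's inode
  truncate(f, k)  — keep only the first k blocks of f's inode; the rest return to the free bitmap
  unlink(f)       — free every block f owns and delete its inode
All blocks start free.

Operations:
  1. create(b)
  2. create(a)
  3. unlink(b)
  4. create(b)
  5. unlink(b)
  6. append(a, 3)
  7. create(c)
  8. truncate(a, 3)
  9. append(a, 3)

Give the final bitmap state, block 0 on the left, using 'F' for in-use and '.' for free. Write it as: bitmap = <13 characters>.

bitmap = FFFFFFF......

after create(b) → b:[0]  free=[F............]
after create(a) → a:[1], b:[0]  free=[FF...........]
after unlink(b) → a:[1]  free=[.F...........]
after create(b) → a:[1], b:[0]  free=[FF...........]
after unlink(b) → a:[1]  free=[.F...........]
after append(a, 3) → a:[1, 0, 2, 3]  free=[FFFF.........]
after create(c) → a:[1, 0, 2, 3], c:[4]  free=[FFFFF........]
after truncate(a, 3) → a:[1, 0, 2], c:[4]  free=[FFF.F........]
after append(a, 3) → a:[1, 0, 2, 3, 5, 6], c:[4]  free=[FFFFFFF......]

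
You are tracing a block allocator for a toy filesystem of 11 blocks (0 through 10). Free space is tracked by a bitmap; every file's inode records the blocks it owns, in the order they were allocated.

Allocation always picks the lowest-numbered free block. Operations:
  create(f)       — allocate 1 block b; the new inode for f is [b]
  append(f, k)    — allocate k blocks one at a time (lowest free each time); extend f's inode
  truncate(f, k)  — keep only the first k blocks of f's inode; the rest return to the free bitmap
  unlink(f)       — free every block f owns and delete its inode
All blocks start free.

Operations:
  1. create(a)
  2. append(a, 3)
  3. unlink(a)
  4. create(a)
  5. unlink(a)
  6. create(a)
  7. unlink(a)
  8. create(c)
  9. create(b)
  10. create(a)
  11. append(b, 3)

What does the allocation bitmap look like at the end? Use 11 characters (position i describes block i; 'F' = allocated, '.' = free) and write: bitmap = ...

bitmap = FFFFFF.....

[1] create(a) — a=0 (map F..........)
[2] append(a, 3) — a=0,1,2,3 (map FFFF.......)
[3] unlink(a) —  (map ...........)
[4] create(a) — a=0 (map F..........)
[5] unlink(a) —  (map ...........)
[6] create(a) — a=0 (map F..........)
[7] unlink(a) —  (map ...........)
[8] create(c) — c=0 (map F..........)
[9] create(b) — b=1 c=0 (map FF.........)
[10] create(a) — a=2 b=1 c=0 (map FFF........)
[11] append(b, 3) — a=2 b=1,3,4,5 c=0 (map FFFFFF.....)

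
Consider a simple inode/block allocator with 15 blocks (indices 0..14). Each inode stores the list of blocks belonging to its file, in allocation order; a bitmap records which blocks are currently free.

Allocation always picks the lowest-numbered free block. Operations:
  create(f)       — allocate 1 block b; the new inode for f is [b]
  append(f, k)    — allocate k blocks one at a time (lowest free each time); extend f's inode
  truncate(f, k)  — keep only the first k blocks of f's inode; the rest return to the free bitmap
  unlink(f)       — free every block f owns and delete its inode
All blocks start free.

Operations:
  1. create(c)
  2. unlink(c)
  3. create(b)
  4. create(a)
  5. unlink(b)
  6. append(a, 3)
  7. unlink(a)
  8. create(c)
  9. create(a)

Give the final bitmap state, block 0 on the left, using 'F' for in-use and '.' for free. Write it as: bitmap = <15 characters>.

bitmap = FF.............

[1] create(c) — c=0 (map F..............)
[2] unlink(c) —  (map ...............)
[3] create(b) — b=0 (map F..............)
[4] create(a) — a=1 b=0 (map FF.............)
[5] unlink(b) — a=1 (map .F.............)
[6] append(a, 3) — a=1,0,2,3 (map FFFF...........)
[7] unlink(a) —  (map ...............)
[8] create(c) — c=0 (map F..............)
[9] create(a) — a=1 c=0 (map FF.............)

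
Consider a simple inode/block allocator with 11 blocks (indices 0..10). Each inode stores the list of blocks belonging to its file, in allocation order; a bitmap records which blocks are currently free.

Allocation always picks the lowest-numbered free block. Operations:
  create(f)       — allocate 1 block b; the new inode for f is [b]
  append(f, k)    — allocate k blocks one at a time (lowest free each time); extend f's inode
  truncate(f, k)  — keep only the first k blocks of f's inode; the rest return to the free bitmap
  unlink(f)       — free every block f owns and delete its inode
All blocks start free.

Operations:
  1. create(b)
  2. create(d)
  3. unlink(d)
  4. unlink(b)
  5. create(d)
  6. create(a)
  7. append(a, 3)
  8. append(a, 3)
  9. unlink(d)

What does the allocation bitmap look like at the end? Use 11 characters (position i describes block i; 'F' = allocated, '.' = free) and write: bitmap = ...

after create(b) → b:[0]  free=[F..........]
after create(d) → b:[0], d:[1]  free=[FF.........]
after unlink(d) → b:[0]  free=[F..........]
after unlink(b) →   free=[...........]
after create(d) → d:[0]  free=[F..........]
after create(a) → a:[1], d:[0]  free=[FF.........]
after append(a, 3) → a:[1, 2, 3, 4], d:[0]  free=[FFFFF......]
after append(a, 3) → a:[1, 2, 3, 4, 5, 6, 7], d:[0]  free=[FFFFFFFF...]
after unlink(d) → a:[1, 2, 3, 4, 5, 6, 7]  free=[.FFFFFFF...]

bitmap = .FFFFFFF...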